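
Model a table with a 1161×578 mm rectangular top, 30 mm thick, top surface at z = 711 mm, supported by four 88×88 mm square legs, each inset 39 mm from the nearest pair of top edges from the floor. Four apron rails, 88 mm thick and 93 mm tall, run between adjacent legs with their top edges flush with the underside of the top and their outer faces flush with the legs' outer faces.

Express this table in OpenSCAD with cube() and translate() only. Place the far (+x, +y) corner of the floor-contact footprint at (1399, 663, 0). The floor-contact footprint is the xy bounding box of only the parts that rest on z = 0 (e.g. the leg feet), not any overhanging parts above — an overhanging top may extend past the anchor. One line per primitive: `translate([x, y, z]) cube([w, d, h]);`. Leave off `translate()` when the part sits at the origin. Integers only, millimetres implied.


translate([277, 124, 681]) cube([1161, 578, 30]);
translate([316, 163, 0]) cube([88, 88, 681]);
translate([1311, 163, 0]) cube([88, 88, 681]);
translate([316, 575, 0]) cube([88, 88, 681]);
translate([1311, 575, 0]) cube([88, 88, 681]);
translate([404, 163, 588]) cube([907, 88, 93]);
translate([404, 575, 588]) cube([907, 88, 93]);
translate([316, 251, 588]) cube([88, 324, 93]);
translate([1311, 251, 588]) cube([88, 324, 93]);


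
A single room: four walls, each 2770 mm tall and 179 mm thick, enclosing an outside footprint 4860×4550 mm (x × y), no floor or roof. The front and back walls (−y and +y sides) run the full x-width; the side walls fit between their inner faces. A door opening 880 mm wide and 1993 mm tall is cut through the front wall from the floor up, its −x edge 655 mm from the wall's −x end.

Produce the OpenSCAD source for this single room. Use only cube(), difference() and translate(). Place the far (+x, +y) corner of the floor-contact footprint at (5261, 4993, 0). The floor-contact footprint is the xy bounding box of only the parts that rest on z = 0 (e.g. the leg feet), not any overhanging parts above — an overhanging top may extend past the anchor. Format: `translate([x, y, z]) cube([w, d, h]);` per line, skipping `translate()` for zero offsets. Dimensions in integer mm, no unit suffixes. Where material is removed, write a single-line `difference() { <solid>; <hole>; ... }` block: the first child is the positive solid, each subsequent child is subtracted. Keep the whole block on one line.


difference() { translate([401, 443, 0]) cube([4860, 179, 2770]); translate([1056, 443, 0]) cube([880, 179, 1993]); }
translate([401, 4814, 0]) cube([4860, 179, 2770]);
translate([401, 622, 0]) cube([179, 4192, 2770]);
translate([5082, 622, 0]) cube([179, 4192, 2770]);


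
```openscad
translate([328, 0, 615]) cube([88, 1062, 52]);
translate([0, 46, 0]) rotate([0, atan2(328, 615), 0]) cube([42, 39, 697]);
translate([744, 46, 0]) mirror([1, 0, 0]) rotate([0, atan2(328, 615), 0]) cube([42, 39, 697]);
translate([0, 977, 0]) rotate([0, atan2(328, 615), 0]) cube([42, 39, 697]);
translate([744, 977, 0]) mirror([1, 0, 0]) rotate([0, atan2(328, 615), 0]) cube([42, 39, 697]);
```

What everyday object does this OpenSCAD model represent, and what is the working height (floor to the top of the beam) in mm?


A sawhorse. The overall height is 667 mm.

A beam across two mirrored pairs of raked legs — a sawhorse. The beam's underside is at z = 615 (matching the legs' vertical rise in atan2(328, 615)) and the beam is 52 mm tall, so its top is at 615 + 52 = 667 mm. The raked legs top out at the beam's underside, so that is the highest point.


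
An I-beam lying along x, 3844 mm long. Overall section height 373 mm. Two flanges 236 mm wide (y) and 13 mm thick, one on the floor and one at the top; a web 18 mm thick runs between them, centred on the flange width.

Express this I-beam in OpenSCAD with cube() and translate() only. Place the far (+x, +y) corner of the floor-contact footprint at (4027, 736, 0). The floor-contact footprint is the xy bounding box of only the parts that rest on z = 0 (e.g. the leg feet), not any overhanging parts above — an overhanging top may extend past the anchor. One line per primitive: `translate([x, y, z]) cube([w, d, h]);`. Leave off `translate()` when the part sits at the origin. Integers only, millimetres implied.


translate([183, 500, 0]) cube([3844, 236, 13]);
translate([183, 609, 13]) cube([3844, 18, 347]);
translate([183, 500, 360]) cube([3844, 236, 13]);


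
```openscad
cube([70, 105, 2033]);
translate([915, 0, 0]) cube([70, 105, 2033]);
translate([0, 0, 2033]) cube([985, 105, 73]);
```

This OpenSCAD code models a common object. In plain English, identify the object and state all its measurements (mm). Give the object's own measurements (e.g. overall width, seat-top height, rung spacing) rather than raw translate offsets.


A door frame. The clear opening is 845 mm wide and 2033 mm high. Two 70 mm wide jambs, 105 mm deep, stand either side of the opening from the floor to the top of the opening. A 73 mm thick head sits across the top of both jambs, spanning the full outside width of the frame.


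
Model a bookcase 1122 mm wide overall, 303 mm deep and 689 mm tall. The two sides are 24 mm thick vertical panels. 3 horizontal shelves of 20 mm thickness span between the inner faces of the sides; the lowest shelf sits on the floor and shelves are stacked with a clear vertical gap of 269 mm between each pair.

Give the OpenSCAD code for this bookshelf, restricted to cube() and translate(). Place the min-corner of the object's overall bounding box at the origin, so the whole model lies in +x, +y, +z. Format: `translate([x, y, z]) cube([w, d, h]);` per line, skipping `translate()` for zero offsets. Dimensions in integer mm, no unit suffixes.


cube([24, 303, 689]);
translate([1098, 0, 0]) cube([24, 303, 689]);
translate([24, 0, 0]) cube([1074, 303, 20]);
translate([24, 0, 289]) cube([1074, 303, 20]);
translate([24, 0, 578]) cube([1074, 303, 20]);


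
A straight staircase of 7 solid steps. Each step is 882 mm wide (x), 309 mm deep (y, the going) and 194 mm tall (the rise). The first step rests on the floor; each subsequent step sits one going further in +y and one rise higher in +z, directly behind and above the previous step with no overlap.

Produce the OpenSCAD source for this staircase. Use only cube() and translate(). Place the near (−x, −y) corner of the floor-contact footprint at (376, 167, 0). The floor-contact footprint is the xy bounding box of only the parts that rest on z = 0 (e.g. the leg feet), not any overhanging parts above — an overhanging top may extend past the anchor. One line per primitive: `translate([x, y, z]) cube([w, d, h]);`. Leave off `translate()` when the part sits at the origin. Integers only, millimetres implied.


translate([376, 167, 0]) cube([882, 309, 194]);
translate([376, 476, 194]) cube([882, 309, 194]);
translate([376, 785, 388]) cube([882, 309, 194]);
translate([376, 1094, 582]) cube([882, 309, 194]);
translate([376, 1403, 776]) cube([882, 309, 194]);
translate([376, 1712, 970]) cube([882, 309, 194]);
translate([376, 2021, 1164]) cube([882, 309, 194]);


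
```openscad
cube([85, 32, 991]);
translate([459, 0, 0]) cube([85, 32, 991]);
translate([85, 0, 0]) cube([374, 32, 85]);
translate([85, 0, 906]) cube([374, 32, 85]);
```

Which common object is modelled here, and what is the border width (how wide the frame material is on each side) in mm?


A picture frame. The border width is 85 mm.

Four thin pieces enclosing a rectangular opening — a picture frame. The two full-height stiles are 991 mm tall; the top rail sits at z = 906 and is 85 mm tall, so the border above the opening is 991 − 906 = 85 mm, matching the stile x-width.


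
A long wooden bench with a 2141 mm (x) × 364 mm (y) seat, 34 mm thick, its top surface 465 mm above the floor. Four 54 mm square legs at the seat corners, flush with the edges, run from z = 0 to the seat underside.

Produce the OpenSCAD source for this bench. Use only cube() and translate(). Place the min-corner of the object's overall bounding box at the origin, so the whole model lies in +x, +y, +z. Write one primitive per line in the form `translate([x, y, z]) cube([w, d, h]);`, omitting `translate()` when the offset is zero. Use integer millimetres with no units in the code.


translate([0, 0, 431]) cube([2141, 364, 34]);
cube([54, 54, 431]);
translate([0, 310, 0]) cube([54, 54, 431]);
translate([2087, 0, 0]) cube([54, 54, 431]);
translate([2087, 310, 0]) cube([54, 54, 431]);


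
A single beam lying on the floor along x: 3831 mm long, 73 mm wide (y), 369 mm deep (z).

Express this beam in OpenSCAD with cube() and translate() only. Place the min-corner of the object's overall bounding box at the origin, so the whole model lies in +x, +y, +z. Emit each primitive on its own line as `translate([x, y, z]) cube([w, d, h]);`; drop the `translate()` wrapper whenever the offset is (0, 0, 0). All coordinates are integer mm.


cube([3831, 73, 369]);


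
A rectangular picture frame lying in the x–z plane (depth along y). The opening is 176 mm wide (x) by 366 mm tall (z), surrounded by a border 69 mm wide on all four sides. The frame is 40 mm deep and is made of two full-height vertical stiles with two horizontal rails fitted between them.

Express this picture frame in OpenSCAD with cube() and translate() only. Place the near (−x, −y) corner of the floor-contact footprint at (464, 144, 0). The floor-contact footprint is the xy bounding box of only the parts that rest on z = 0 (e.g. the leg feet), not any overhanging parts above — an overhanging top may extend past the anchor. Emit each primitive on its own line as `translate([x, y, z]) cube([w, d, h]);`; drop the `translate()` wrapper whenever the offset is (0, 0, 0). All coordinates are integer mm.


translate([464, 144, 0]) cube([69, 40, 504]);
translate([709, 144, 0]) cube([69, 40, 504]);
translate([533, 144, 0]) cube([176, 40, 69]);
translate([533, 144, 435]) cube([176, 40, 69]);


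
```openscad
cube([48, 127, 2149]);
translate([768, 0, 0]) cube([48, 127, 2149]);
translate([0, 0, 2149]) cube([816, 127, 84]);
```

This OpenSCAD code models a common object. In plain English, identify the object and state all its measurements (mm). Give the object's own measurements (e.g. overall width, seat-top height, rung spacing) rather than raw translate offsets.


A door frame. The clear opening is 720 mm wide and 2149 mm high. Two 48 mm wide jambs, 127 mm deep, stand either side of the opening from the floor to the top of the opening. A 84 mm thick head sits across the top of both jambs, spanning the full outside width of the frame.


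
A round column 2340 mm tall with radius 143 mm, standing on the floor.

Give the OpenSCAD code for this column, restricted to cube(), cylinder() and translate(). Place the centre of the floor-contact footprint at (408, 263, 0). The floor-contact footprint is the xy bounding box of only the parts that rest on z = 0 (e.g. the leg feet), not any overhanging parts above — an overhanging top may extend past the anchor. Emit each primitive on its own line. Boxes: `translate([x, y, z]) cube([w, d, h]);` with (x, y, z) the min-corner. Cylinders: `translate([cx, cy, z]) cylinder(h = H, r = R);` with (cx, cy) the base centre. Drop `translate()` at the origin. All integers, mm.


translate([408, 263, 0]) cylinder(h = 2340, r = 143);


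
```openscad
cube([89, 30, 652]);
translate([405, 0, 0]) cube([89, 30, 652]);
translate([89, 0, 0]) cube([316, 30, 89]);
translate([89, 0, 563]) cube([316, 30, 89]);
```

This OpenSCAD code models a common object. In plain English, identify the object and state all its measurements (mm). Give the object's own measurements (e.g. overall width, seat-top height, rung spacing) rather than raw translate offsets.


A rectangular picture frame lying in the x–z plane (depth along y). The opening is 316 mm wide (x) by 474 mm tall (z), surrounded by a border 89 mm wide on all four sides. The frame is 30 mm deep and is made of two full-height vertical stiles with two horizontal rails fitted between them.


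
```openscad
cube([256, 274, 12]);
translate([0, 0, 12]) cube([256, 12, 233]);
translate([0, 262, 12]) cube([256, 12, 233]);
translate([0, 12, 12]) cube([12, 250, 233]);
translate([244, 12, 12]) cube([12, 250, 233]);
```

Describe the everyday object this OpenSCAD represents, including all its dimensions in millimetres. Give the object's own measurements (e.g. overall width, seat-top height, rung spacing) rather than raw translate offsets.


An open-topped rectangular box: outside dimensions 256×274×245 mm, with a uniform wall and base thickness of 12 mm. The base is a full 256×274 slab on the floor; four walls sit on top of the base. The front and back walls (the −y and +y sides) span the full width; the two side walls fit between them.


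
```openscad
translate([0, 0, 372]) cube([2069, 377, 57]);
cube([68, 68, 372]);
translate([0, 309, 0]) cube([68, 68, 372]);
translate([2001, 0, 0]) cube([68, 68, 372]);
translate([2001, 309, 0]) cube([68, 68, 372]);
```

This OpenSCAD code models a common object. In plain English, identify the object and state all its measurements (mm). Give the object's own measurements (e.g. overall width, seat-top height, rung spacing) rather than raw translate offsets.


A long wooden bench with a 2069 mm (x) × 377 mm (y) seat, 57 mm thick, its top surface 429 mm above the floor. Four 68 mm square legs at the seat corners, flush with the edges, run from z = 0 to the seat underside.


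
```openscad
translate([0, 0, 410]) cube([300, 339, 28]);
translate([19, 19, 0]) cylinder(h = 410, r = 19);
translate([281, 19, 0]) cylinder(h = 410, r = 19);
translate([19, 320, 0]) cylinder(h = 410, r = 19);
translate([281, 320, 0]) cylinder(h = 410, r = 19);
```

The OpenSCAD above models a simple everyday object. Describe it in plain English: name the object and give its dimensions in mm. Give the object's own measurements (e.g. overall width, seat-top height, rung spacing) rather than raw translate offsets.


A simple wooden stool: a rectangular seat 300 mm (x) by 339 mm (y), 28 mm thick, top face at z = 438 mm, on four round legs, each 38 mm in diameter. The legs rest on z = 0, each leg's axis is inset half a diameter from the nearest pair of seat edges (so the leg's bounding box is flush with the corner).


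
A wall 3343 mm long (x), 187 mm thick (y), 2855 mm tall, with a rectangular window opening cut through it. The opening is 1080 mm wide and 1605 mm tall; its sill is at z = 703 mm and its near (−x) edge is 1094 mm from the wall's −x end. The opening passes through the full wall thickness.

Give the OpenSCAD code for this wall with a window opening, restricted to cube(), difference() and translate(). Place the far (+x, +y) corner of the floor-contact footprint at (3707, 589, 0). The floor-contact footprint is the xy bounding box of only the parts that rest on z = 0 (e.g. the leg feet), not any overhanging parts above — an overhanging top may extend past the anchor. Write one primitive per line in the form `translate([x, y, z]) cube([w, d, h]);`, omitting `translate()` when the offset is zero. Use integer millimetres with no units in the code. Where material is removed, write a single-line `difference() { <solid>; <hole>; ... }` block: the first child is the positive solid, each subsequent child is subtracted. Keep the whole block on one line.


difference() { translate([364, 402, 0]) cube([3343, 187, 2855]); translate([1458, 402, 703]) cube([1080, 187, 1605]); }


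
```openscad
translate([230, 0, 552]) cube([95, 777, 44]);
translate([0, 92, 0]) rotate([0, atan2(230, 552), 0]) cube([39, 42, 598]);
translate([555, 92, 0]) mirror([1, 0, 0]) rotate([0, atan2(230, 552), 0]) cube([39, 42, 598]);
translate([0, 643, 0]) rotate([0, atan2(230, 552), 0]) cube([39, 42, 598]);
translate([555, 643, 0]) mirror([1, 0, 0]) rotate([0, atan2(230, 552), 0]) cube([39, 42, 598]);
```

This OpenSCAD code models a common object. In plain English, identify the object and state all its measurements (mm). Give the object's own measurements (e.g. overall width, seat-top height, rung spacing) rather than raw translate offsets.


A sawhorse. A 95×777×44 mm beam (x, y, z) sits on two A-frame leg pairs. Each pair is two raked legs of 39×42 mm section (42 mm along y) splaying symmetrically in x. Each leg rises 552 mm vertically over 230 mm of horizontal reach and is 598 mm long along its own axis. Every leg's outer bottom edge rests on the floor and its outer top edge meets a bottom edge of the beam — the left legs (tilting toward +x) meet the beam's −x bottom edge, the right legs (their mirror images, tilting toward −x) meet its +x bottom edge — so the leg tops tuck under the beam, the beam's underside is 552 mm above the floor, and the feet are 555 mm apart outside-to-outside with the beam centred between them. The two leg pairs are set in 92 mm from either end of the beam.


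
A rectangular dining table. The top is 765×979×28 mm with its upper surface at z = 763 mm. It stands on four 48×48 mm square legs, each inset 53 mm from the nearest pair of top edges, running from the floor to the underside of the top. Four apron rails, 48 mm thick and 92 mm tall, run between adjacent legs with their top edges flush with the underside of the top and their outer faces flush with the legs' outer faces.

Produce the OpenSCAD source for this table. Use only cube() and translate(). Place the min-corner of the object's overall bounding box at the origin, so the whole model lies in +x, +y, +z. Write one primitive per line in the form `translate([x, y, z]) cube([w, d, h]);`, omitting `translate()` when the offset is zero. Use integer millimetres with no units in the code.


translate([0, 0, 735]) cube([765, 979, 28]);
translate([53, 53, 0]) cube([48, 48, 735]);
translate([664, 53, 0]) cube([48, 48, 735]);
translate([53, 878, 0]) cube([48, 48, 735]);
translate([664, 878, 0]) cube([48, 48, 735]);
translate([101, 53, 643]) cube([563, 48, 92]);
translate([101, 878, 643]) cube([563, 48, 92]);
translate([53, 101, 643]) cube([48, 777, 92]);
translate([664, 101, 643]) cube([48, 777, 92]);


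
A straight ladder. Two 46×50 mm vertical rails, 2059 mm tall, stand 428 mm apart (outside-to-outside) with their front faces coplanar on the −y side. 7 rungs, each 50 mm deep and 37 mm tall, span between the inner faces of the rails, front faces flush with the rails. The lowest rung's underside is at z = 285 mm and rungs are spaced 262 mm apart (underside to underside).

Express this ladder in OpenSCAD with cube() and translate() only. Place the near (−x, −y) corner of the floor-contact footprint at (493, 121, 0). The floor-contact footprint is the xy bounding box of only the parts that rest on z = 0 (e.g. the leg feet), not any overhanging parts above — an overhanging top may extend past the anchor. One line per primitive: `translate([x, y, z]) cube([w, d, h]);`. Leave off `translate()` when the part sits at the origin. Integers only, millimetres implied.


translate([493, 121, 0]) cube([46, 50, 2059]);
translate([875, 121, 0]) cube([46, 50, 2059]);
translate([539, 121, 285]) cube([336, 50, 37]);
translate([539, 121, 547]) cube([336, 50, 37]);
translate([539, 121, 809]) cube([336, 50, 37]);
translate([539, 121, 1071]) cube([336, 50, 37]);
translate([539, 121, 1333]) cube([336, 50, 37]);
translate([539, 121, 1595]) cube([336, 50, 37]);
translate([539, 121, 1857]) cube([336, 50, 37]);


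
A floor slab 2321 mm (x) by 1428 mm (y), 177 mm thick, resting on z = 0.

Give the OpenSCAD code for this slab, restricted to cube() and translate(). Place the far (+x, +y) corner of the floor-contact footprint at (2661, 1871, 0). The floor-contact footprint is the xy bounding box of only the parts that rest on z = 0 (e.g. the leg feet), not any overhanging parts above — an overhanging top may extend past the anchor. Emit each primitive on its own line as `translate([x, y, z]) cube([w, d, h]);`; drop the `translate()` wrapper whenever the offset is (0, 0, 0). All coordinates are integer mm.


translate([340, 443, 0]) cube([2321, 1428, 177]);


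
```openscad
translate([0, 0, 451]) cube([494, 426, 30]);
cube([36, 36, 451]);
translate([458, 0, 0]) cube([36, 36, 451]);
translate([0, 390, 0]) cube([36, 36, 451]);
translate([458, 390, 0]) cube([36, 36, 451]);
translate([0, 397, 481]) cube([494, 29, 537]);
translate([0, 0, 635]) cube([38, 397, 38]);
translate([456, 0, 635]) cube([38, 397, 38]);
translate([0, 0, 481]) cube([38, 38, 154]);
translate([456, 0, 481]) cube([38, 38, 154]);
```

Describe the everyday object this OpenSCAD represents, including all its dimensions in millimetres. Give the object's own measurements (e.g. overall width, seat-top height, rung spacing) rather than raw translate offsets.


A chair. The seat is a 494×426×30 mm slab with its top at z = 481 mm, on four 36×36 mm corner legs (flush with the seat edges, standing on z = 0). A flat backrest 29 mm thick, 537 mm tall, spans the full seat width and rises from the seat top along its +y edge, rear face flush with the rear of the seat. Two armrests of 38×38 mm section run along each side from the seat's front edge to the front of the backrest, top faces 192 mm above the seat top and outer faces flush with the seat's x-edges; a 38×38 mm post under the front of each armrest stands on the seat at the front corner.


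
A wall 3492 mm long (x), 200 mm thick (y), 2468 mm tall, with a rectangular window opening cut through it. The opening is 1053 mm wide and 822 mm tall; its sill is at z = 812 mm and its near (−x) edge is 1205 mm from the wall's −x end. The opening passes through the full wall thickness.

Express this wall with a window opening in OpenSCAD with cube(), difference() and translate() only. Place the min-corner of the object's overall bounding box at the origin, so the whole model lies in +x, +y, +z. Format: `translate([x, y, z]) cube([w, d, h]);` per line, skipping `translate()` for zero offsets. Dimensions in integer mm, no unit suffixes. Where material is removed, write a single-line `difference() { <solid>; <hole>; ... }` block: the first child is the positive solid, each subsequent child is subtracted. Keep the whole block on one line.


difference() { cube([3492, 200, 2468]); translate([1205, 0, 812]) cube([1053, 200, 822]); }


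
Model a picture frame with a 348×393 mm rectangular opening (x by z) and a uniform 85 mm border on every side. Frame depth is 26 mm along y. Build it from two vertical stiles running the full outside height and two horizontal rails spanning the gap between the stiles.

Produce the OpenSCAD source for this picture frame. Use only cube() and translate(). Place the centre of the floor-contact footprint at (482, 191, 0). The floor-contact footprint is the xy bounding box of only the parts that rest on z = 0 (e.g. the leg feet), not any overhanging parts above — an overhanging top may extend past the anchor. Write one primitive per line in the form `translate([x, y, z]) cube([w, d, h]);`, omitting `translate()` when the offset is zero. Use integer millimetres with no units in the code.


translate([223, 178, 0]) cube([85, 26, 563]);
translate([656, 178, 0]) cube([85, 26, 563]);
translate([308, 178, 0]) cube([348, 26, 85]);
translate([308, 178, 478]) cube([348, 26, 85]);


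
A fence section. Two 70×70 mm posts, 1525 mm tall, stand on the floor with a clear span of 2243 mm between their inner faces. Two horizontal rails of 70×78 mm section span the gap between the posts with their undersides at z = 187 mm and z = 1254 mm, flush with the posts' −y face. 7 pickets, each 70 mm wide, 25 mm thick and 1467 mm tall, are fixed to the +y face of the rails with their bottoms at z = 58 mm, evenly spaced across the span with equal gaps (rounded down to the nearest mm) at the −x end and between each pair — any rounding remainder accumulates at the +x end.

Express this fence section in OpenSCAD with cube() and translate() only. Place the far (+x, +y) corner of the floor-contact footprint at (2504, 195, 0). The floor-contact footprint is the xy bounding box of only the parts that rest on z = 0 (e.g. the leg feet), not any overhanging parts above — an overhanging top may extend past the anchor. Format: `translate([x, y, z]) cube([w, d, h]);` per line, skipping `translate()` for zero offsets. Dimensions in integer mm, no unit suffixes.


translate([121, 125, 0]) cube([70, 70, 1525]);
translate([2434, 125, 0]) cube([70, 70, 1525]);
translate([191, 125, 187]) cube([2243, 70, 78]);
translate([191, 125, 1254]) cube([2243, 70, 78]);
translate([410, 195, 58]) cube([70, 25, 1467]);
translate([699, 195, 58]) cube([70, 25, 1467]);
translate([988, 195, 58]) cube([70, 25, 1467]);
translate([1277, 195, 58]) cube([70, 25, 1467]);
translate([1566, 195, 58]) cube([70, 25, 1467]);
translate([1855, 195, 58]) cube([70, 25, 1467]);
translate([2144, 195, 58]) cube([70, 25, 1467]);


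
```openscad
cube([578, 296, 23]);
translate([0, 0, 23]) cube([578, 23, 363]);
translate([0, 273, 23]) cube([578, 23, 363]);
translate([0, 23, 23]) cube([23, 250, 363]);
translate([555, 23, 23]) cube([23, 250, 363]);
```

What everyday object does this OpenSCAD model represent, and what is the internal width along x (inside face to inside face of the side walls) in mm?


An open box. The internal width is 532 mm.

A 578×296 base slab with four walls standing on it — an open box. The base is 578 mm wide and the walls are 23 mm thick, so the internal width is 578 − 2 × 23 = 532 mm.


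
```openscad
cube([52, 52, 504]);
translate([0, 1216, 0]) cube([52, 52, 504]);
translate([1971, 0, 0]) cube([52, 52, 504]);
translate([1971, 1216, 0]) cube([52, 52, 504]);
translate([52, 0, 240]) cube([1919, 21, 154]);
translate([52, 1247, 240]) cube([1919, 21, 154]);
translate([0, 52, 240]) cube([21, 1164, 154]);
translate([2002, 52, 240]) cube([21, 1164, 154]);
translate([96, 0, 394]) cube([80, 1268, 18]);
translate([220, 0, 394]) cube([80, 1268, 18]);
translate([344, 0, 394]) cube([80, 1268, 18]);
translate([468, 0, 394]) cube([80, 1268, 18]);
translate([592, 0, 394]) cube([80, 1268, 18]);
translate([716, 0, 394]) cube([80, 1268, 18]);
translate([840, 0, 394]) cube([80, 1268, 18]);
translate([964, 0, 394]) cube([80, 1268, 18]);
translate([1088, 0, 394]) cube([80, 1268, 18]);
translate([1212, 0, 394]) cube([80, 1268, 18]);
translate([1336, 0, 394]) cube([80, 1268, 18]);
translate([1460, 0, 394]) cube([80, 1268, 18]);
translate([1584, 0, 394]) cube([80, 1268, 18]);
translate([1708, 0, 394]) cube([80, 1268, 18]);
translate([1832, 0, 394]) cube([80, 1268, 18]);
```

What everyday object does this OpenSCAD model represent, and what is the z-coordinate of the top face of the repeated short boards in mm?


A bed frame. The slat-top height is 412 mm.

Four posts, four rails, and a row of slats — a bed frame. Slats sit on the rails at z = 240 + 154 = 394; with slat thickness 18, the top is 412 mm.


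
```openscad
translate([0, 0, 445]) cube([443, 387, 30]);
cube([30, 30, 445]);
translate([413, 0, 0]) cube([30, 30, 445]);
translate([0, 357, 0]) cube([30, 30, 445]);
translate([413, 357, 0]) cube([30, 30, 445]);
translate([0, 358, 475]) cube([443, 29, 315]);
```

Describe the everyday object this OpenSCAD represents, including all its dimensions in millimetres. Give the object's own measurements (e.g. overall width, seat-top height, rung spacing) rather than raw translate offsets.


A chair. The seat is a 443×387×30 mm slab with its top at z = 475 mm, on four 30×30 mm corner legs (flush with the seat edges, standing on z = 0). A flat backrest 29 mm thick, 315 mm tall, spans the full seat width and rises from the seat top along its +y edge, rear face flush with the rear of the seat.


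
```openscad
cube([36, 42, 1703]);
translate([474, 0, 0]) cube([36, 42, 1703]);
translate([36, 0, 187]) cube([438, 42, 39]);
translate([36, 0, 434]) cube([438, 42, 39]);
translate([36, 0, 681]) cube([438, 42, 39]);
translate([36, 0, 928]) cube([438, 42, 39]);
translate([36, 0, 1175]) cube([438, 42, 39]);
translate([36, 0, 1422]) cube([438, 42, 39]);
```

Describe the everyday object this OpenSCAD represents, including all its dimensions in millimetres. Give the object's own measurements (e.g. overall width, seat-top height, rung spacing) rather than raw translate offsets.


A straight ladder. Two 36×42 mm vertical rails, 1703 mm tall, stand 510 mm apart (outside-to-outside) with their front faces coplanar on the −y side. 6 rungs, each 42 mm deep and 39 mm tall, span between the inner faces of the rails, front faces flush with the rails. The lowest rung's underside is at z = 187 mm and rungs are spaced 247 mm apart (underside to underside).


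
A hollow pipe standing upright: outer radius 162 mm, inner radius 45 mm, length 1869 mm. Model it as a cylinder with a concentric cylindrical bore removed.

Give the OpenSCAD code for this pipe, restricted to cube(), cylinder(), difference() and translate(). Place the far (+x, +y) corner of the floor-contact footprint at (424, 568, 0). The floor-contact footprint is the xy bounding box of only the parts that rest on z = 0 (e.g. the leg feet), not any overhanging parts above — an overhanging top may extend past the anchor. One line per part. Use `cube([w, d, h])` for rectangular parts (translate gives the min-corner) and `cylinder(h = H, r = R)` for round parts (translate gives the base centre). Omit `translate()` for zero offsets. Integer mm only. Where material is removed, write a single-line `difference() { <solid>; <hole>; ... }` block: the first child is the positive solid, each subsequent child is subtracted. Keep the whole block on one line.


difference() { translate([262, 406, 0]) cylinder(h = 1869, r = 162); translate([262, 406, 0]) cylinder(h = 1869, r = 45); }


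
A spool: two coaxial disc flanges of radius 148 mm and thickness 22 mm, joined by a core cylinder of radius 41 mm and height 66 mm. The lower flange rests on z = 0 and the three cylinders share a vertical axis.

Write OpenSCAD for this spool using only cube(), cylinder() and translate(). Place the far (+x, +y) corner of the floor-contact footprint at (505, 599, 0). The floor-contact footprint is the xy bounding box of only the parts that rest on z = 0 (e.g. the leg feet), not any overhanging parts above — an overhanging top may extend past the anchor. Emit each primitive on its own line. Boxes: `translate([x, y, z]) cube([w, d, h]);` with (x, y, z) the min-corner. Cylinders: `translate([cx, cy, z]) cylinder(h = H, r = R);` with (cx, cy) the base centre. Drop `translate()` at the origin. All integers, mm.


translate([357, 451, 0]) cylinder(h = 22, r = 148);
translate([357, 451, 22]) cylinder(h = 66, r = 41);
translate([357, 451, 88]) cylinder(h = 22, r = 148);


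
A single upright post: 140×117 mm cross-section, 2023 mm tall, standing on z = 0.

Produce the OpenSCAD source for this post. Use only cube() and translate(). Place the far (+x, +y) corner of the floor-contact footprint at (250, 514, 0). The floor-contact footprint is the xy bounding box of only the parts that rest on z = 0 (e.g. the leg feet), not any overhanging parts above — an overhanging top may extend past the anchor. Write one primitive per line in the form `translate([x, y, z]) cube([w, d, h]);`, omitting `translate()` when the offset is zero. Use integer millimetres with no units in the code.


translate([110, 397, 0]) cube([140, 117, 2023]);


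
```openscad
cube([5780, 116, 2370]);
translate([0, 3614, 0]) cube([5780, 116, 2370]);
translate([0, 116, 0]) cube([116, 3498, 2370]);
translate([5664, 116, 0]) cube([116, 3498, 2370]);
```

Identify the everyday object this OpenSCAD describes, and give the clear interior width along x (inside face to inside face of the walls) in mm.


A house (or room) frame. The interior width is 5548 mm.

Four 2370 mm walls enclosing a rectangle with no floor or roof — a room or house frame. Outside width is 5780 mm and wall thickness is 116 mm, so the interior width is 5780 − 2 × 116 = 5548 mm.


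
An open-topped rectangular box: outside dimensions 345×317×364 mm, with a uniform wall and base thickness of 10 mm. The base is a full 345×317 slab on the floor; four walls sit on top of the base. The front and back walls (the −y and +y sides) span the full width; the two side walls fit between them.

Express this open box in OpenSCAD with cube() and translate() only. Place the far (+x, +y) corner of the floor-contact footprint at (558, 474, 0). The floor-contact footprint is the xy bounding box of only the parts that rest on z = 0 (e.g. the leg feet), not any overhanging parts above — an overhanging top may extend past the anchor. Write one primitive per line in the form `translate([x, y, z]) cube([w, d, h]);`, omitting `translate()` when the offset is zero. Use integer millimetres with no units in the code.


translate([213, 157, 0]) cube([345, 317, 10]);
translate([213, 157, 10]) cube([345, 10, 354]);
translate([213, 464, 10]) cube([345, 10, 354]);
translate([213, 167, 10]) cube([10, 297, 354]);
translate([548, 167, 10]) cube([10, 297, 354]);


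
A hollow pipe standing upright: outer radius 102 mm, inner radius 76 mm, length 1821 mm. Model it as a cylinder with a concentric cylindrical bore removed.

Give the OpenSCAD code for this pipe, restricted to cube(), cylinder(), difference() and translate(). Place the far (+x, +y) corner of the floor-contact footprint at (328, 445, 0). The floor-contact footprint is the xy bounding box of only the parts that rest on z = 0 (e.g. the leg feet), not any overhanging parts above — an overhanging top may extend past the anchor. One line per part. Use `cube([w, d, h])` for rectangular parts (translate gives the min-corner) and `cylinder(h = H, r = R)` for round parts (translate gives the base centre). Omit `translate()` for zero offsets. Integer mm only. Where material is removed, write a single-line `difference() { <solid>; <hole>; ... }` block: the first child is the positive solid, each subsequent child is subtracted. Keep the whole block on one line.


difference() { translate([226, 343, 0]) cylinder(h = 1821, r = 102); translate([226, 343, 0]) cylinder(h = 1821, r = 76); }


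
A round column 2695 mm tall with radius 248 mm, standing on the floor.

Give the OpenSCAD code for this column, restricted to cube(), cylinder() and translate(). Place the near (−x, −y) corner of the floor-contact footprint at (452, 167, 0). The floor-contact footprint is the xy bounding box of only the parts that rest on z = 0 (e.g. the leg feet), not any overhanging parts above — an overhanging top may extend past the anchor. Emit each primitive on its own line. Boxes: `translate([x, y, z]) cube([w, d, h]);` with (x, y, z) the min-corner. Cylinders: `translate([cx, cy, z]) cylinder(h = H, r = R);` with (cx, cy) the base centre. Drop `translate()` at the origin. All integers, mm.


translate([700, 415, 0]) cylinder(h = 2695, r = 248);


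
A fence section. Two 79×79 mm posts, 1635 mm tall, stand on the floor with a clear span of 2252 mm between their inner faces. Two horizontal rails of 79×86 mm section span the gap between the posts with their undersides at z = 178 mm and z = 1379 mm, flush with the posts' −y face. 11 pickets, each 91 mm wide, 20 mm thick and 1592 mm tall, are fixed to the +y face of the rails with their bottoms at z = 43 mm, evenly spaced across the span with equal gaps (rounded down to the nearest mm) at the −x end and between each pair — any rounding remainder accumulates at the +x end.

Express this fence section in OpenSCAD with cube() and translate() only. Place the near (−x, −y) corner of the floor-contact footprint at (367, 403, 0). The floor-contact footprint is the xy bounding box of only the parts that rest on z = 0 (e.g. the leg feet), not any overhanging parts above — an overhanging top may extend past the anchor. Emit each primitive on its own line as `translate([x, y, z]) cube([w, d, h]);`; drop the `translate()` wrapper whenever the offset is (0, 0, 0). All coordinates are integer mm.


translate([367, 403, 0]) cube([79, 79, 1635]);
translate([2698, 403, 0]) cube([79, 79, 1635]);
translate([446, 403, 178]) cube([2252, 79, 86]);
translate([446, 403, 1379]) cube([2252, 79, 86]);
translate([550, 482, 43]) cube([91, 20, 1592]);
translate([745, 482, 43]) cube([91, 20, 1592]);
translate([940, 482, 43]) cube([91, 20, 1592]);
translate([1135, 482, 43]) cube([91, 20, 1592]);
translate([1330, 482, 43]) cube([91, 20, 1592]);
translate([1525, 482, 43]) cube([91, 20, 1592]);
translate([1720, 482, 43]) cube([91, 20, 1592]);
translate([1915, 482, 43]) cube([91, 20, 1592]);
translate([2110, 482, 43]) cube([91, 20, 1592]);
translate([2305, 482, 43]) cube([91, 20, 1592]);
translate([2500, 482, 43]) cube([91, 20, 1592]);


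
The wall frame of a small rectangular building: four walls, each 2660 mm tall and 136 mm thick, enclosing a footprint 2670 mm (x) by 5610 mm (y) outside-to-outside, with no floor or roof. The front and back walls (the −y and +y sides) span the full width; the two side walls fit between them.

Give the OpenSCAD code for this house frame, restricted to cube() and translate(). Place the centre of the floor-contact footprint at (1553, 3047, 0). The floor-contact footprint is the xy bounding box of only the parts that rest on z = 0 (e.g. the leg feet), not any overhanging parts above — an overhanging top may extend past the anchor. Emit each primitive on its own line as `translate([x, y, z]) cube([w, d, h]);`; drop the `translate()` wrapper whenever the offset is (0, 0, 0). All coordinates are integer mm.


translate([218, 242, 0]) cube([2670, 136, 2660]);
translate([218, 5716, 0]) cube([2670, 136, 2660]);
translate([218, 378, 0]) cube([136, 5338, 2660]);
translate([2752, 378, 0]) cube([136, 5338, 2660]);


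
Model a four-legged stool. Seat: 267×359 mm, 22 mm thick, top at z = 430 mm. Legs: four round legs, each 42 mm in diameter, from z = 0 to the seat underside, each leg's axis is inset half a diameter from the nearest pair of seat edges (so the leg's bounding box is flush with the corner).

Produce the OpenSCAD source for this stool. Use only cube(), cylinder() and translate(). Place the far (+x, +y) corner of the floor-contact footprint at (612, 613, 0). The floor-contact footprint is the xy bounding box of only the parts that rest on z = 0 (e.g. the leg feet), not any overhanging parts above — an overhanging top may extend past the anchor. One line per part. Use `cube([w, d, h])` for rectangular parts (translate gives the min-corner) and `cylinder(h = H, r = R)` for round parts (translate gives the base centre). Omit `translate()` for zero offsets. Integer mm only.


translate([345, 254, 408]) cube([267, 359, 22]);
translate([366, 275, 0]) cylinder(h = 408, r = 21);
translate([591, 275, 0]) cylinder(h = 408, r = 21);
translate([366, 592, 0]) cylinder(h = 408, r = 21);
translate([591, 592, 0]) cylinder(h = 408, r = 21);


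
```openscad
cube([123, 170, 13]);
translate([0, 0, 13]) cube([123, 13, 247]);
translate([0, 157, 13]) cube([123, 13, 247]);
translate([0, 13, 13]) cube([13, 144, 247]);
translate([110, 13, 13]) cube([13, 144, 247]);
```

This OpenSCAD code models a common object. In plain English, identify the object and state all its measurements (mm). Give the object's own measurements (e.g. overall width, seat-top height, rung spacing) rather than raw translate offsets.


An open-topped rectangular box: outside dimensions 123×170×260 mm, with a uniform wall and base thickness of 13 mm. The base is a full 123×170 slab on the floor; four walls sit on top of the base. The front and back walls (the −y and +y sides) span the full width; the two side walls fit between them.


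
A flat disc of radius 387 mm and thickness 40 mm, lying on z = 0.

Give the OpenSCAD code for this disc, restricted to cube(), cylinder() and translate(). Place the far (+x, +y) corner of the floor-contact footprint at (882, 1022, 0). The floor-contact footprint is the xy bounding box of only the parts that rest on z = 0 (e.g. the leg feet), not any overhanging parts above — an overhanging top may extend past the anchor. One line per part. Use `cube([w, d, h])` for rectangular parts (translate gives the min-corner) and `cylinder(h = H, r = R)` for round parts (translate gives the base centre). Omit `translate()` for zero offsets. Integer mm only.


translate([495, 635, 0]) cylinder(h = 40, r = 387);
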